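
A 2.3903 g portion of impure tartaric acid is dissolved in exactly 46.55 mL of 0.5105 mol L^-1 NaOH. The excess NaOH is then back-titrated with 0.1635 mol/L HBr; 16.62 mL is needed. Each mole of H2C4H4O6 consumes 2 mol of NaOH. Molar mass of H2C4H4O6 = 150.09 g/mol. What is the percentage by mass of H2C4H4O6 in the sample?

Total n(NaOH) added = 0.5105 x 0.04655 = 0.02376 mol.
n(HBr) used = 0.1635 x 0.01662 = 0.002717 mol, which equals the excess n(NaOH).
So n(NaOH) consumed by the sample = 0.02376 - 0.002717 = 0.02105 mol.
n(H2C4H4O6) = 0.02105 / 2 = 0.01052 mol.
mass H2C4H4O6 = 0.01052 x 150.09 = 1.579 g, so %H2C4H4O6 = 1.579/2.3903 x 100 = 66.1%.

66.1%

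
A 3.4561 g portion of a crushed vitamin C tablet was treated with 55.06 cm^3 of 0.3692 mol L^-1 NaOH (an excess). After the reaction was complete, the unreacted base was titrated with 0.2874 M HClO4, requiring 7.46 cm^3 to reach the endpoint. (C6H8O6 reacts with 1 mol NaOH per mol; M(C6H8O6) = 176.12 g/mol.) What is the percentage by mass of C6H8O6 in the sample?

92.7%

Total n(NaOH) added = 0.3692 x 0.05506 = 0.02033 mol.
n(HClO4) used = 0.2874 x 0.007460 = 0.002144 mol, which equals the excess n(NaOH).
So n(NaOH) consumed by the sample = 0.02033 - 0.002144 = 0.01818 mol.
n(C6H8O6) = 0.01818 / 1 = 0.01818 mol.
mass C6H8O6 = 0.01818 x 176.12 = 3.203 g, so %C6H8O6 = 3.203/3.4561 x 100 = 92.7%.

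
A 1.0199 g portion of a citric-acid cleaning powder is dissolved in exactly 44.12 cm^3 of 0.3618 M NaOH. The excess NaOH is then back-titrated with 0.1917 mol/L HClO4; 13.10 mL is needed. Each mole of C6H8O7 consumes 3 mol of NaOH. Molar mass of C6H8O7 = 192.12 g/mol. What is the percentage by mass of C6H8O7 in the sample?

84.5%

Total n(NaOH) added = 0.3618 x 0.04412 = 0.01596 mol.
n(HClO4) used = 0.1917 x 0.01310 = 0.002511 mol, which equals the excess n(NaOH).
So n(NaOH) consumed by the sample = 0.01596 - 0.002511 = 0.01345 mol.
n(C6H8O7) = 0.01345 / 3 = 0.004484 mol.
mass C6H8O7 = 0.004484 x 192.12 = 0.8614 g, so %C6H8O7 = 0.8614/1.0199 x 100 = 84.5%.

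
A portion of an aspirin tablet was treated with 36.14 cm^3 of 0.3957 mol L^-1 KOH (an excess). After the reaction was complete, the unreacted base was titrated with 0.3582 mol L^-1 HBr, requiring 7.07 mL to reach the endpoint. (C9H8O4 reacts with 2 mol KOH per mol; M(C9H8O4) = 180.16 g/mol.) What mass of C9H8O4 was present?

Total n(KOH) added = 0.3957 x 0.03614 = 0.01430 mol.
n(HBr) used = 0.3582 x 0.007070 = 0.002532 mol, which equals the excess n(KOH).
So n(KOH) consumed by the sample = 0.01430 - 0.002532 = 0.01177 mol.
n(C9H8O4) = 0.01177 / 2 = 0.005884 mol.
mass = 0.005884 mol x 180.16 g/mol = 1.06 g.

1.06 g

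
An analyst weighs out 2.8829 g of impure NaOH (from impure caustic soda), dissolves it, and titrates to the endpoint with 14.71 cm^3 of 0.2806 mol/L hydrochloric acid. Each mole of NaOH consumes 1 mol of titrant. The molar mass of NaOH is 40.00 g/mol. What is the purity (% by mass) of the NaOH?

n(HCl) = 0.2806 x 0.01471 = 0.004128 mol.
n(NaOH) = 0.004128 / 1 = 0.004128 mol.
mass of NaOH = 0.004128 x 40.00 = 0.1651 g.
% purity = 0.1651 / 2.8829 x 100 = 5.73%.

5.73%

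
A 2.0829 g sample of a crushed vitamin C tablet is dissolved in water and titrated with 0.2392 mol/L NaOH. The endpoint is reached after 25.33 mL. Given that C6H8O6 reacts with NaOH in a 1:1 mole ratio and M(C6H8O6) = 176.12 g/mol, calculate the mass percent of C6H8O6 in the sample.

51.2%

n(NaOH) = 0.2392 x 0.02533 = 0.006059 mol.
n(C6H8O6) = 0.006059 / 1 = 0.006059 mol.
mass of C6H8O6 = 0.006059 x 176.12 = 1.067 g.
% purity = 1.067 / 2.0829 x 100 = 51.2%.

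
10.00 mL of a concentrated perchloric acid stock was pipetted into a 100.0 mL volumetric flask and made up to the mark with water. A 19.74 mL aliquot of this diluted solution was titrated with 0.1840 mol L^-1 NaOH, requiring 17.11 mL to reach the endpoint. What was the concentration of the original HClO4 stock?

n(NaOH) = 0.1840 x 0.01711 = 0.003148 mol.
n(HClO4) in the aliquot = 0.003148 mol.
[diluted HClO4] = 0.003148 / 0.01974 = 0.1595 M.
Dilution factor = 100.0/10.00 = 10.00, so [stock] = 0.1595 x 10.00 = 1.59 M.

1.59 M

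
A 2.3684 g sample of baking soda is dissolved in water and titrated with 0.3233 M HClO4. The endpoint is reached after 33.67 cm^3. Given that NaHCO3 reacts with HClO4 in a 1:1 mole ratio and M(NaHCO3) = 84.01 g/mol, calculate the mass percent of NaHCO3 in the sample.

38.6%

n(HClO4) = 0.3233 x 0.03367 = 0.01089 mol.
n(NaHCO3) = 0.01089 / 1 = 0.01089 mol.
mass of NaHCO3 = 0.01089 x 84.01 = 0.9145 g.
% purity = 0.9145 / 2.3684 x 100 = 38.6%.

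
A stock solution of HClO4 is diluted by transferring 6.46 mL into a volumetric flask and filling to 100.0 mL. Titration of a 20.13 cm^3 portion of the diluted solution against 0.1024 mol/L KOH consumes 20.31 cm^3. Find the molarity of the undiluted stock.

1.60 M

n(KOH) = 0.1024 x 0.02031 = 0.002080 mol.
n(HClO4) in the aliquot = 0.002080 mol.
[diluted HClO4] = 0.002080 / 0.02013 = 0.1033 M.
Dilution factor = 100.0/6.460 = 15.48, so [stock] = 0.1033 x 15.48 = 1.60 M.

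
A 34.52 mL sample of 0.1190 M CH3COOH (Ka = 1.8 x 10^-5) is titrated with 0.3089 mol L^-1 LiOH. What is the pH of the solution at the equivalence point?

8.84

n(CH3COOH) = 0.1190 x 0.03452 = 0.004108 mol; V(LiOH) at equivalence = 0.004108/0.3089 = 0.01330 L.
At equivalence all the acid is converted to CH3COO-; total volume = 0.03452 + 0.01330 = 0.04782 L, so [CH3COO-] = 0.004108/0.04782 = 0.08591 M.
Kb = Kw/Ka = 1.0e-14 / 1.8 x 10^-5 = 5.56e-10.
[OH^-] = sqrt(Kb x [CH3COO-]) = sqrt(5.56e-10 x 0.08591) = 6.91e-6 M.
pOH = 5.16, so pH = 14.00 - 5.16 = 8.84.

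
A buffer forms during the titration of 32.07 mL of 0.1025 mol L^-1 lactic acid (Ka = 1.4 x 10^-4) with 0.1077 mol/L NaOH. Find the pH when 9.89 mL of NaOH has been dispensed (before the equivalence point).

3.53

Initial n(HC3H5O3) = 0.1025 x 0.03207 = 0.003287 mol.
n(NaOH) added = 0.1077 x 0.009890 = 0.001065 mol, converting that many moles of HC3H5O3 to C3H5O3-.
Remaining n(HC3H5O3) = 0.002222 mol; n(C3H5O3-) = 0.001065 mol.
By Henderson-Hasselbalch, pH = pKa + log([A^-]/[HA]) = 3.85 + log(0.001065/0.002222) = 3.85 + (-0.32) = 3.53.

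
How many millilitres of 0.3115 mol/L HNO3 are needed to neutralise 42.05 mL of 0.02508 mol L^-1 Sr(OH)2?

6.77 mL

n(Sr(OH)2) = 0.02508 mol/L x 0.04205 L = 0.001055 mol.
The neutralisation is 1 Sr(OH)2 : 2 HNO3, so n(HNO3) = 0.001055 x 2/1 = 0.002109 mol.
V(HNO3) = 0.002109 / 0.3115 = 0.006771 L = 6.77 mL.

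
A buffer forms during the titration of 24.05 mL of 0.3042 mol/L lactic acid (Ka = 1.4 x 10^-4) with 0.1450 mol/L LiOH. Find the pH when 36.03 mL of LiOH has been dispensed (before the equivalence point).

Initial n(HC3H5O3) = 0.3042 x 0.02405 = 0.007316 mol.
n(LiOH) added = 0.1450 x 0.03603 = 0.005224 mol, converting that many moles of HC3H5O3 to C3H5O3-.
Remaining n(HC3H5O3) = 0.002092 mol; n(C3H5O3-) = 0.005224 mol.
By Henderson-Hasselbalch, pH = pKa + log([A^-]/[HA]) = 3.85 + log(0.005224/0.002092) = 3.85 + (+0.40) = 4.25.

4.25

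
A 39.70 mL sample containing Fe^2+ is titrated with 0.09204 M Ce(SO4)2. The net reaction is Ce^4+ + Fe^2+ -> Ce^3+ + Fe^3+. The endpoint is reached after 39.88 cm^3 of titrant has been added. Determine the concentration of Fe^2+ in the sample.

n(Ce(SO4)2) = 0.09204 x 0.03988 = 0.003671 mol.
From the balanced equation, 1 mol Ce(SO4)2 reacts with 1 mol Fe^2+, so n(Fe^2+) = 0.003671 x 1/1 = 0.003671 mol.
[Fe^2+] = 0.003671 / 0.03970 L = 0.0925 M.

0.0925 M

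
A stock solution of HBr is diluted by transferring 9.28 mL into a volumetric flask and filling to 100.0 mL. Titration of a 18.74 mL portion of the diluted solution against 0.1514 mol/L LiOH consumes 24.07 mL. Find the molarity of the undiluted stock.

2.10 M

n(LiOH) = 0.1514 x 0.02407 = 0.003644 mol.
n(HBr) in the aliquot = 0.003644 mol.
[diluted HBr] = 0.003644 / 0.01874 = 0.1945 M.
Dilution factor = 100.0/9.280 = 10.78, so [stock] = 0.1945 x 10.78 = 2.10 M.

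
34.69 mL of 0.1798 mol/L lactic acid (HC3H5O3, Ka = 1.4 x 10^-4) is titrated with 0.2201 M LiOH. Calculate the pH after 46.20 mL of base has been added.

12.69

n(acid) = 0.1798 x 0.03469 = 0.006237 mol; n(LiOH) added = 0.2201 x 0.04620 = 0.01017 mol.
Base is in excess by 0.01017 - 0.006237 = 0.003931 mol in a total volume of 0.08089 L.
[OH^-] = 0.003931/0.08089 = 0.04860 M, so pOH = 1.31 and pH = 14.00 - 1.31 = 12.69.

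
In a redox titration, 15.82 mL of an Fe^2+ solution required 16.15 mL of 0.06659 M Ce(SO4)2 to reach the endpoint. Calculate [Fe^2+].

0.0680 M

n(Ce(SO4)2) = 0.06659 x 0.01615 = 0.001075 mol.
From the balanced equation, 1 mol Ce(SO4)2 reacts with 1 mol Fe^2+, so n(Fe^2+) = 0.001075 x 1/1 = 0.001075 mol.
[Fe^2+] = 0.001075 / 0.01582 L = 0.0680 M.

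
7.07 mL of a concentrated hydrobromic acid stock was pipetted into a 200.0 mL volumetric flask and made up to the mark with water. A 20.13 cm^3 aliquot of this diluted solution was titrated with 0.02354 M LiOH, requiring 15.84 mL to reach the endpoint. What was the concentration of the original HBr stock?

n(LiOH) = 0.02354 x 0.01584 = 0.0003729 mol.
n(HBr) in the aliquot = 0.0003729 mol.
[diluted HBr] = 0.0003729 / 0.02013 = 0.01852 M.
Dilution factor = 200.0/7.070 = 28.29, so [stock] = 0.01852 x 28.29 = 0.524 M.

0.524 M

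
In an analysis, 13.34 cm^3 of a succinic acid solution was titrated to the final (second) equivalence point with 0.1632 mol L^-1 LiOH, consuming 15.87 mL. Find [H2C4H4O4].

n(LiOH) = 0.1632 x 0.01587 = 0.002590 mol.
At the final (second) equivalence point, 2 mol OH^- react per mol H2C4H4O4, so n(H2C4H4O4) = 0.002590 / 2 = 0.001295 mol.
[H2C4H4O4] = 0.001295 / 0.01334 L = 0.0971 M.

0.0971 M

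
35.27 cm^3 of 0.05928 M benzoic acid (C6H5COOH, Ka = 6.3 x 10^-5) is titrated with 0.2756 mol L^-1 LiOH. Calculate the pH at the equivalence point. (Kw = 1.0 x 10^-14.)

8.44

n(C6H5COOH) = 0.05928 x 0.03527 = 0.002091 mol; V(LiOH) at equivalence = 0.002091/0.2756 = 0.007586 L.
At equivalence all the acid is converted to C6H5COO-; total volume = 0.03527 + 0.007586 = 0.04286 L, so [C6H5COO-] = 0.002091/0.04286 = 0.04879 M.
Kb = Kw/Ka = 1.0e-14 / 6.3 x 10^-5 = 1.59e-10.
[OH^-] = sqrt(Kb x [C6H5COO-]) = sqrt(1.59e-10 x 0.04879) = 2.78e-6 M.
pOH = 5.56, so pH = 14.00 - 5.56 = 8.44.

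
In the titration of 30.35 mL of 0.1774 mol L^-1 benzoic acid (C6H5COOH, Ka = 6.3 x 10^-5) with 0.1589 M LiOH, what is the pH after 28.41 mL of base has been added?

4.92

Initial n(C6H5COOH) = 0.1774 x 0.03035 = 0.005384 mol.
n(LiOH) added = 0.1589 x 0.02841 = 0.004514 mol, converting that many moles of C6H5COOH to C6H5COO-.
Remaining n(C6H5COOH) = 0.0008697 mol; n(C6H5COO-) = 0.004514 mol.
By Henderson-Hasselbalch, pH = pKa + log([A^-]/[HA]) = 4.20 + log(0.004514/0.0008697) = 4.20 + (+0.72) = 4.92.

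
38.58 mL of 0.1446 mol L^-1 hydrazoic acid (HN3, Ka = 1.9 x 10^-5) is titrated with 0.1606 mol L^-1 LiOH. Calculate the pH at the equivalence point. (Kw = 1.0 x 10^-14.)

8.80

n(HN3) = 0.1446 x 0.03858 = 0.005579 mol; V(LiOH) at equivalence = 0.005579/0.1606 = 0.03474 L.
At equivalence all the acid is converted to N3-; total volume = 0.03858 + 0.03474 = 0.07332 L, so [N3-] = 0.005579/0.07332 = 0.07609 M.
Kb = Kw/Ka = 1.0e-14 / 1.9 x 10^-5 = 5.26e-10.
[OH^-] = sqrt(Kb x [N3-]) = sqrt(5.26e-10 x 0.07609) = 6.33e-6 M.
pOH = 5.20, so pH = 14.00 - 5.20 = 8.80.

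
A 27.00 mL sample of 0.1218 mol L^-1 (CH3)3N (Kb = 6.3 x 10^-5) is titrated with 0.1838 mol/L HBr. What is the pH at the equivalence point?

5.47

n((CH3)3N) = 0.1218 x 0.02700 = 0.003289 mol; V(HBr) at equivalence = 0.003289/0.1838 = 0.01789 L.
At equivalence the base is fully converted to (CH3)3NH+; total volume = 0.04489 L, so [(CH3)3NH+] = 0.003289/0.04489 = 0.07326 M.
Ka((CH3)3NH+) = Kw/Kb = 1.0e-14 / 6.3 x 10^-5 = 1.59e-10.
[H^+] = sqrt(Ka x [(CH3)3NH+]) = sqrt(1.59e-10 x 0.07326) = 3.41e-6 M.
pH = -log(3.41e-6) = 5.47.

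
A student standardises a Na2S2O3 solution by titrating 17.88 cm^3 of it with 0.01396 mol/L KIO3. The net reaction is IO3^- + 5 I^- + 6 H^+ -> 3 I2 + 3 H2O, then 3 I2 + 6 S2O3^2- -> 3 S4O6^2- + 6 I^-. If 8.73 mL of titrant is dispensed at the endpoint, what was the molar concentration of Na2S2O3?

0.0409 M

n(KIO3) = 0.01396 x 0.008730 = 0.0001219 mol.
From the balanced equation, 1 mol KIO3 reacts with 6 mol Na2S2O3, so n(Na2S2O3) = 0.0001219 x 6/1 = 0.0007312 mol.
[Na2S2O3] = 0.0007312 / 0.01788 L = 0.0409 M.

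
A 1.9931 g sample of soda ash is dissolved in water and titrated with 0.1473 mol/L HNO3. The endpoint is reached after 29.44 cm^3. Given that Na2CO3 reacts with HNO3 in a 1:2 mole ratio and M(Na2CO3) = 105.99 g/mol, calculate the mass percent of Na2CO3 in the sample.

11.5%

n(HNO3) = 0.1473 x 0.02944 = 0.004337 mol.
n(Na2CO3) = 0.004337 / 2 = 0.002168 mol.
mass of Na2CO3 = 0.002168 x 105.99 = 0.2298 g.
% purity = 0.2298 / 1.9931 x 100 = 11.5%.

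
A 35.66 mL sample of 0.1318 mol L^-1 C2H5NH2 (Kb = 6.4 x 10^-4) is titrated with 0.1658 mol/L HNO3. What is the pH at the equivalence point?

5.97

n(C2H5NH2) = 0.1318 x 0.03566 = 0.004700 mol; V(HNO3) at equivalence = 0.004700/0.1658 = 0.02835 L.
At equivalence the base is fully converted to C2H5NH3+; total volume = 0.06401 L, so [C2H5NH3+] = 0.004700/0.06401 = 0.07343 M.
Ka(C2H5NH3+) = Kw/Kb = 1.0e-14 / 6.4 x 10^-4 = 1.56e-11.
[H^+] = sqrt(Ka x [C2H5NH3+]) = sqrt(1.56e-11 x 0.07343) = 1.07e-6 M.
pH = -log(1.07e-6) = 5.97.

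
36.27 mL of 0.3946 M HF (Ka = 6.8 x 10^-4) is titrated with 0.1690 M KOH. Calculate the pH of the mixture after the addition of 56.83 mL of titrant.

3.48

Initial n(HF) = 0.3946 x 0.03627 = 0.01431 mol.
n(KOH) added = 0.1690 x 0.05683 = 0.009604 mol, converting that many moles of HF to F-.
Remaining n(HF) = 0.004708 mol; n(F-) = 0.009604 mol.
By Henderson-Hasselbalch, pH = pKa + log([A^-]/[HA]) = 3.17 + log(0.009604/0.004708) = 3.17 + (+0.31) = 3.48.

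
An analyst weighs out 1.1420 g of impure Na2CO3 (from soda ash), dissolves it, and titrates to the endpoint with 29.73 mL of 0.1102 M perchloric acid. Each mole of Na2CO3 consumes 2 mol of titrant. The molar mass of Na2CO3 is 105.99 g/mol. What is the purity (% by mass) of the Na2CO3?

15.2%

n(HClO4) = 0.1102 x 0.02973 = 0.003276 mol.
n(Na2CO3) = 0.003276 / 2 = 0.001638 mol.
mass of Na2CO3 = 0.001638 x 105.99 = 0.1736 g.
% purity = 0.1736 / 1.1420 x 100 = 15.2%.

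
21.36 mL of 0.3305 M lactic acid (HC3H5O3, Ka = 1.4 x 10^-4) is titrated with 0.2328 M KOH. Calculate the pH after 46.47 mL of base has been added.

n(acid) = 0.3305 x 0.02136 = 0.007059 mol; n(KOH) added = 0.2328 x 0.04647 = 0.01082 mol.
Base is in excess by 0.01082 - 0.007059 = 0.003759 mol in a total volume of 0.06783 L.
[OH^-] = 0.003759/0.06783 = 0.05541 M, so pOH = 1.26 and pH = 14.00 - 1.26 = 12.74.

12.74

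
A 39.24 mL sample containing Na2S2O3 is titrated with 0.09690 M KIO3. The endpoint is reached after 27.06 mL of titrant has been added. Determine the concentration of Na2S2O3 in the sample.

n(KIO3) = 0.09690 x 0.02706 = 0.002622 mol.
From the balanced equation, 1 mol KIO3 reacts with 6 mol Na2S2O3, so n(Na2S2O3) = 0.002622 x 6/1 = 0.01573 mol.
[Na2S2O3] = 0.01573 / 0.03924 L = 0.401 M.

0.401 M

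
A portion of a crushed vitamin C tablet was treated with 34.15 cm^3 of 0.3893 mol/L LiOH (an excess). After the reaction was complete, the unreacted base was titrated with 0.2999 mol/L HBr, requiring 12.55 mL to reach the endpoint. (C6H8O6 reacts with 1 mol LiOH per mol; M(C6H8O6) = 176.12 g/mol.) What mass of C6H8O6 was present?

1.68 g

Total n(LiOH) added = 0.3893 x 0.03415 = 0.01329 mol.
n(HBr) used = 0.2999 x 0.01255 = 0.003764 mol, which equals the excess n(LiOH).
So n(LiOH) consumed by the sample = 0.01329 - 0.003764 = 0.009531 mol.
n(C6H8O6) = 0.009531 / 1 = 0.009531 mol.
mass = 0.009531 mol x 176.12 g/mol = 1.68 g.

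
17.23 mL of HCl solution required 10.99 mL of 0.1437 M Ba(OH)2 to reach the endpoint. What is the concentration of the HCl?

n(Ba(OH)2) delivered = 0.1437 x 0.01099 = 0.001579 mol.
The reaction is 2 HCl + 1 Ba(OH)2, so n(HCl) = 0.001579 x 2/1 = 0.003159 mol.
[HCl] = 0.003159 mol / 0.01723 L = 0.183 M.

0.183 M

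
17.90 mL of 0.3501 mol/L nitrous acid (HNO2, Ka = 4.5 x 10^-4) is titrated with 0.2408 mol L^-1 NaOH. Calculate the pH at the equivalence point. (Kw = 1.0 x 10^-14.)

n(HNO2) = 0.3501 x 0.01790 = 0.006267 mol; V(NaOH) at equivalence = 0.006267/0.2408 = 0.02602 L.
At equivalence all the acid is converted to NO2-; total volume = 0.01790 + 0.02602 = 0.04392 L, so [NO2-] = 0.006267/0.04392 = 0.1427 M.
Kb = Kw/Ka = 1.0e-14 / 4.5 x 10^-4 = 2.22e-11.
[OH^-] = sqrt(Kb x [NO2-]) = sqrt(2.22e-11 x 0.1427) = 1.78e-6 M.
pOH = 5.75, so pH = 14.00 - 5.75 = 8.25.

8.25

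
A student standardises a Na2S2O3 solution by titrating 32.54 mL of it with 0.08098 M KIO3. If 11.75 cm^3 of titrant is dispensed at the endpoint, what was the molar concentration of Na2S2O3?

0.175 M

n(KIO3) = 0.08098 x 0.01175 = 0.0009515 mol.
From the balanced equation, 1 mol KIO3 reacts with 6 mol Na2S2O3, so n(Na2S2O3) = 0.0009515 x 6/1 = 0.005709 mol.
[Na2S2O3] = 0.005709 / 0.03254 L = 0.175 M.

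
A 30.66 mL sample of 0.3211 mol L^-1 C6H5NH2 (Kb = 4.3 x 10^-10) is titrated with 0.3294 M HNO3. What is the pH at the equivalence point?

n(C6H5NH2) = 0.3211 x 0.03066 = 0.009845 mol; V(HNO3) at equivalence = 0.009845/0.3294 = 0.02989 L.
At equivalence the base is fully converted to C6H5NH3+; total volume = 0.06055 L, so [C6H5NH3+] = 0.009845/0.06055 = 0.1626 M.
Ka(C6H5NH3+) = Kw/Kb = 1.0e-14 / 4.3 x 10^-10 = 2.33e-5.
[H^+] = sqrt(Ka x [C6H5NH3+]) = sqrt(2.33e-5 x 0.1626) = 0.00194 M.
pH = -log(0.00194) = 2.71.

2.71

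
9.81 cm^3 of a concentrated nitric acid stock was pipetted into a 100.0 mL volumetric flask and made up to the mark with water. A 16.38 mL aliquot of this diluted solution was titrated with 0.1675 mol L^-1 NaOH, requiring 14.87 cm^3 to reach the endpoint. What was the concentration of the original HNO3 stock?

1.55 M

n(NaOH) = 0.1675 x 0.01487 = 0.002491 mol.
n(HNO3) in the aliquot = 0.002491 mol.
[diluted HNO3] = 0.002491 / 0.01638 = 0.1521 M.
Dilution factor = 100.0/9.810 = 10.19, so [stock] = 0.1521 x 10.19 = 1.55 M.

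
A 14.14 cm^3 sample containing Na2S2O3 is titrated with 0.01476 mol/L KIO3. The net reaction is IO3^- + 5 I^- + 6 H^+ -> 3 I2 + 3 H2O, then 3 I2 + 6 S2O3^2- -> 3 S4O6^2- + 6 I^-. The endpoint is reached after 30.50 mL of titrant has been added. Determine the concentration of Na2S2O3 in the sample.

n(KIO3) = 0.01476 x 0.03050 = 0.0004502 mol.
From the balanced equation, 1 mol KIO3 reacts with 6 mol Na2S2O3, so n(Na2S2O3) = 0.0004502 x 6/1 = 0.002701 mol.
[Na2S2O3] = 0.002701 / 0.01414 L = 0.191 M.

0.191 M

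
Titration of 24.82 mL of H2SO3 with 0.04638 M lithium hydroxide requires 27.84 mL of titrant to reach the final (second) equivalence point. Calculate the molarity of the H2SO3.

n(LiOH) = 0.04638 x 0.02784 = 0.001291 mol.
At the final (second) equivalence point, 2 mol OH^- react per mol H2SO3, so n(H2SO3) = 0.001291 / 2 = 0.0006456 mol.
[H2SO3] = 0.0006456 / 0.02482 L = 0.0260 M.

0.0260 M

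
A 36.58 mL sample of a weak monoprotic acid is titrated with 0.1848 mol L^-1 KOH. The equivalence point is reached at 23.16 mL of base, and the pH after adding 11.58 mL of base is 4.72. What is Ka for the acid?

1.9 x 10^-5

11.58 mL is half of the equivalence volume, so this is the half-equivalence point where [HA] = [A^-].
At half-equivalence pH = pKa, so pKa = 4.72.
Ka = 10^(-4.72) = 1.9 x 10^-5.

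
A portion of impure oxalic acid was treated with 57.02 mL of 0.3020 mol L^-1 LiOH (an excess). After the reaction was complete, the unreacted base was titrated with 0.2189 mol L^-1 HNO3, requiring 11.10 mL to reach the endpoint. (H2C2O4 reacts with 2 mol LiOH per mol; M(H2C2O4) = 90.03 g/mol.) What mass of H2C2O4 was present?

Total n(LiOH) added = 0.3020 x 0.05702 = 0.01722 mol.
n(HNO3) used = 0.2189 x 0.01110 = 0.002430 mol, which equals the excess n(LiOH).
So n(LiOH) consumed by the sample = 0.01722 - 0.002430 = 0.01479 mol.
n(H2C2O4) = 0.01479 / 2 = 0.007395 mol.
mass = 0.007395 mol x 90.03 g/mol = 0.666 g.

0.666 g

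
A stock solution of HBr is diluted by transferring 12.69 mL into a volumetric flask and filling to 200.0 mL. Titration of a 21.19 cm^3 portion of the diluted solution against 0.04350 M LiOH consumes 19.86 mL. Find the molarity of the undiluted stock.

n(LiOH) = 0.04350 x 0.01986 = 0.0008639 mol.
n(HBr) in the aliquot = 0.0008639 mol.
[diluted HBr] = 0.0008639 / 0.02119 = 0.04077 M.
Dilution factor = 200.0/12.69 = 15.76, so [stock] = 0.04077 x 15.76 = 0.643 M.

0.643 M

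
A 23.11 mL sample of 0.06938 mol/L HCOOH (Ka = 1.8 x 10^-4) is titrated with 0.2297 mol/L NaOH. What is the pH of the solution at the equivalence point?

n(HCOOH) = 0.06938 x 0.02311 = 0.001603 mol; V(NaOH) at equivalence = 0.001603/0.2297 = 0.006980 L.
At equivalence all the acid is converted to HCOO-; total volume = 0.02311 + 0.006980 = 0.03009 L, so [HCOO-] = 0.001603/0.03009 = 0.05329 M.
Kb = Kw/Ka = 1.0e-14 / 1.8 x 10^-4 = 5.56e-11.
[OH^-] = sqrt(Kb x [HCOO-]) = sqrt(5.56e-11 x 0.05329) = 1.72e-6 M.
pOH = 5.76, so pH = 14.00 - 5.76 = 8.24.

8.24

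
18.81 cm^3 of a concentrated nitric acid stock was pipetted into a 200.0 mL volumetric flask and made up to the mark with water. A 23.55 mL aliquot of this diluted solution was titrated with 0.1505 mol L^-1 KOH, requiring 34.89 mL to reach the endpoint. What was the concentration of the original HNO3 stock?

n(KOH) = 0.1505 x 0.03489 = 0.005251 mol.
n(HNO3) in the aliquot = 0.005251 mol.
[diluted HNO3] = 0.005251 / 0.02355 = 0.2230 M.
Dilution factor = 200.0/18.81 = 10.63, so [stock] = 0.2230 x 10.63 = 2.37 M.

2.37 M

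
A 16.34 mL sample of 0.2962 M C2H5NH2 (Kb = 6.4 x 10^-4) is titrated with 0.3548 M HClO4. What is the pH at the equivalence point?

5.80

n(C2H5NH2) = 0.2962 x 0.01634 = 0.004840 mol; V(HClO4) at equivalence = 0.004840/0.3548 = 0.01364 L.
At equivalence the base is fully converted to C2H5NH3+; total volume = 0.02998 L, so [C2H5NH3+] = 0.004840/0.02998 = 0.1614 M.
Ka(C2H5NH3+) = Kw/Kb = 1.0e-14 / 6.4 x 10^-4 = 1.56e-11.
[H^+] = sqrt(Ka x [C2H5NH3+]) = sqrt(1.56e-11 x 0.1614) = 1.59e-6 M.
pH = -log(1.59e-6) = 5.80.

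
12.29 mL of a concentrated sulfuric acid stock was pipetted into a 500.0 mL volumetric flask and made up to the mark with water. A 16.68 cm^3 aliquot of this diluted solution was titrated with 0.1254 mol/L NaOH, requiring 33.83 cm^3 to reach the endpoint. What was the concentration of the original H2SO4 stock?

n(NaOH) = 0.1254 x 0.03383 = 0.004242 mol.
n(H2SO4) in the aliquot = 0.004242 x 1/2 = 0.002121 mol.
[diluted H2SO4] = 0.002121 / 0.01668 = 0.1272 M.
Dilution factor = 500.0/12.29 = 40.68, so [stock] = 0.1272 x 40.68 = 5.17 M.

5.17 M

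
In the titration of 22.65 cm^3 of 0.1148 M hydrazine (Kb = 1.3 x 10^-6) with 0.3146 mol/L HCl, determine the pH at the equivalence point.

4.59

n(N2H4) = 0.1148 x 0.02265 = 0.002600 mol; V(HCl) at equivalence = 0.002600/0.3146 = 0.008265 L.
At equivalence the base is fully converted to N2H5+; total volume = 0.03092 L, so [N2H5+] = 0.002600/0.03092 = 0.08411 M.
Ka(N2H5+) = Kw/Kb = 1.0e-14 / 1.3 x 10^-6 = 7.69e-9.
[H^+] = sqrt(Ka x [N2H5+]) = sqrt(7.69e-9 x 0.08411) = 2.54e-5 M.
pH = -log(2.54e-5) = 4.59.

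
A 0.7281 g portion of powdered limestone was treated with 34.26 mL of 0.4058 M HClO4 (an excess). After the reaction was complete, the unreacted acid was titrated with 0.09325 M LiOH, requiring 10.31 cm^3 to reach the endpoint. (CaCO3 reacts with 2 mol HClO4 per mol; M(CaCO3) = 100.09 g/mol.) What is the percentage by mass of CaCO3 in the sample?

89.0%

Total n(HClO4) added = 0.4058 x 0.03426 = 0.01390 mol.
n(LiOH) used = 0.09325 x 0.01031 = 0.0009614 mol, which equals the excess n(HClO4).
So n(HClO4) consumed by the sample = 0.01390 - 0.0009614 = 0.01294 mol.
n(CaCO3) = 0.01294 / 2 = 0.006471 mol.
mass CaCO3 = 0.006471 x 100.09 = 0.6476 g, so %CaCO3 = 0.6476/0.7281 x 100 = 89.0%.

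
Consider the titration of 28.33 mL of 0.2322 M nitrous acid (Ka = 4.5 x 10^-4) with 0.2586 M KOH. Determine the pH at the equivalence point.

8.22

n(HNO2) = 0.2322 x 0.02833 = 0.006578 mol; V(KOH) at equivalence = 0.006578/0.2586 = 0.02544 L.
At equivalence all the acid is converted to NO2-; total volume = 0.02833 + 0.02544 = 0.05377 L, so [NO2-] = 0.006578/0.05377 = 0.1223 M.
Kb = Kw/Ka = 1.0e-14 / 4.5 x 10^-4 = 2.22e-11.
[OH^-] = sqrt(Kb x [NO2-]) = sqrt(2.22e-11 x 0.1223) = 1.65e-6 M.
pOH = 5.78, so pH = 14.00 - 5.78 = 8.22.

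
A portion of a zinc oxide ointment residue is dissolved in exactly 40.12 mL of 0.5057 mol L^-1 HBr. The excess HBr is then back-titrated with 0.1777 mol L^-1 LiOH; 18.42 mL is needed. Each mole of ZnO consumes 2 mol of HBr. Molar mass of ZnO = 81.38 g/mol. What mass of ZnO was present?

0.692 g

Total n(HBr) added = 0.5057 x 0.04012 = 0.02029 mol.
n(LiOH) used = 0.1777 x 0.01842 = 0.003273 mol, which equals the excess n(HBr).
So n(HBr) consumed by the sample = 0.02029 - 0.003273 = 0.01702 mol.
n(ZnO) = 0.01702 / 2 = 0.008508 mol.
mass = 0.008508 mol x 81.38 g/mol = 0.692 g.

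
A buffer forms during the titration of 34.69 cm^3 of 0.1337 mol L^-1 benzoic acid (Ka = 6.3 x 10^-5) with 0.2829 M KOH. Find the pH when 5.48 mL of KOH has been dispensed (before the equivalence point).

Initial n(C6H5COOH) = 0.1337 x 0.03469 = 0.004638 mol.
n(KOH) added = 0.2829 x 0.005480 = 0.001550 mol, converting that many moles of C6H5COOH to C6H5COO-.
Remaining n(C6H5COOH) = 0.003088 mol; n(C6H5COO-) = 0.001550 mol.
By Henderson-Hasselbalch, pH = pKa + log([A^-]/[HA]) = 4.20 + log(0.001550/0.003088) = 4.20 + (-0.30) = 3.90.

3.90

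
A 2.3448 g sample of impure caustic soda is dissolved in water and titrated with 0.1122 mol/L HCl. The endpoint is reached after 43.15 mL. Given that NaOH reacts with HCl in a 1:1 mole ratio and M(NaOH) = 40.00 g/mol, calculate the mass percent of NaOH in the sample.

n(HCl) = 0.1122 x 0.04315 = 0.004841 mol.
n(NaOH) = 0.004841 / 1 = 0.004841 mol.
mass of NaOH = 0.004841 x 40.00 = 0.1937 g.
% purity = 0.1937 / 2.3448 x 100 = 8.26%.

8.26%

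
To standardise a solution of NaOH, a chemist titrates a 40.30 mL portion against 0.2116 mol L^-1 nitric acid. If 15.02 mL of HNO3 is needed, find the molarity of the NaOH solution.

0.0789 M

n(HNO3) delivered = 0.2116 x 0.01502 = 0.003178 mol.
For a 1:1 reaction, n(NaOH) = 0.003178 mol.
[NaOH] = 0.003178 mol / 0.04030 L = 0.0789 M.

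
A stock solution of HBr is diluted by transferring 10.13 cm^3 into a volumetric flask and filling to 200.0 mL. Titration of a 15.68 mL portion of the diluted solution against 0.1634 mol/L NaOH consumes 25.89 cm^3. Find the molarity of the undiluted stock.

n(NaOH) = 0.1634 x 0.02589 = 0.004230 mol.
n(HBr) in the aliquot = 0.004230 mol.
[diluted HBr] = 0.004230 / 0.01568 = 0.2698 M.
Dilution factor = 200.0/10.13 = 19.74, so [stock] = 0.2698 x 19.74 = 5.33 M.

5.33 M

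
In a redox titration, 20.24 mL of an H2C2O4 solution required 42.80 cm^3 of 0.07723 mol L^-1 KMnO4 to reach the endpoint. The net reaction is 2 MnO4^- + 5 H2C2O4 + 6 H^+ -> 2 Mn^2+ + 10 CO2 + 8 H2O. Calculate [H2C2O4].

0.408 M

n(KMnO4) = 0.07723 x 0.04280 = 0.003305 mol.
From the balanced equation, 2 mol KMnO4 reacts with 5 mol H2C2O4, so n(H2C2O4) = 0.003305 x 5/2 = 0.008264 mol.
[H2C2O4] = 0.008264 / 0.02024 L = 0.408 M.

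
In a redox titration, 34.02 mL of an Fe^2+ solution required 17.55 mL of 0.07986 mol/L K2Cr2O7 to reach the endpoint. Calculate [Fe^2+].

n(K2Cr2O7) = 0.07986 x 0.01755 = 0.001402 mol.
From the balanced equation, 1 mol K2Cr2O7 reacts with 6 mol Fe^2+, so n(Fe^2+) = 0.001402 x 6/1 = 0.008409 mol.
[Fe^2+] = 0.008409 / 0.03402 L = 0.247 M.

0.247 M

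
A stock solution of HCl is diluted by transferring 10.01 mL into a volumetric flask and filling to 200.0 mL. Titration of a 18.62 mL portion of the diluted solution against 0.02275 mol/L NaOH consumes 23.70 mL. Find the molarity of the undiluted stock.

n(NaOH) = 0.02275 x 0.02370 = 0.0005392 mol.
n(HCl) in the aliquot = 0.0005392 mol.
[diluted HCl] = 0.0005392 / 0.01862 = 0.02896 M.
Dilution factor = 200.0/10.01 = 19.98, so [stock] = 0.02896 x 19.98 = 0.579 M.

0.579 M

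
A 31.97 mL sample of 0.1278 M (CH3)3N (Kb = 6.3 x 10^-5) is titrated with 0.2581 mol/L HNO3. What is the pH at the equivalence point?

5.43

n((CH3)3N) = 0.1278 x 0.03197 = 0.004086 mol; V(HNO3) at equivalence = 0.004086/0.2581 = 0.01583 L.
At equivalence the base is fully converted to (CH3)3NH+; total volume = 0.04780 L, so [(CH3)3NH+] = 0.004086/0.04780 = 0.08548 M.
Ka((CH3)3NH+) = Kw/Kb = 1.0e-14 / 6.3 x 10^-5 = 1.59e-10.
[H^+] = sqrt(Ka x [(CH3)3NH+]) = sqrt(1.59e-10 x 0.08548) = 3.68e-6 M.
pH = -log(3.68e-6) = 5.43.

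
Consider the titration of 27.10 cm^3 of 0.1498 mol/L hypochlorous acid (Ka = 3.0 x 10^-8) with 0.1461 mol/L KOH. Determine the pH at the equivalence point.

n(HClO) = 0.1498 x 0.02710 = 0.004060 mol; V(KOH) at equivalence = 0.004060/0.1461 = 0.02779 L.
At equivalence all the acid is converted to ClO-; total volume = 0.02710 + 0.02779 = 0.05489 L, so [ClO-] = 0.004060/0.05489 = 0.07396 M.
Kb = Kw/Ka = 1.0e-14 / 3.0 x 10^-8 = 3.33e-7.
[OH^-] = sqrt(Kb x [ClO-]) = sqrt(3.33e-7 x 0.07396) = 0.000157 M.
pOH = 3.80, so pH = 14.00 - 3.80 = 10.20.

10.20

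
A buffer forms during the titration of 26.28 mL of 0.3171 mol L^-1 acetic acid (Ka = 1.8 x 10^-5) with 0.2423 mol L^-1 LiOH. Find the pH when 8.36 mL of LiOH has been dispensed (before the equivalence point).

4.25

Initial n(CH3COOH) = 0.3171 x 0.02628 = 0.008333 mol.
n(LiOH) added = 0.2423 x 0.008360 = 0.002026 mol, converting that many moles of CH3COOH to CH3COO-.
Remaining n(CH3COOH) = 0.006308 mol; n(CH3COO-) = 0.002026 mol.
By Henderson-Hasselbalch, pH = pKa + log([A^-]/[HA]) = 4.74 + log(0.002026/0.006308) = 4.74 + (-0.49) = 4.25.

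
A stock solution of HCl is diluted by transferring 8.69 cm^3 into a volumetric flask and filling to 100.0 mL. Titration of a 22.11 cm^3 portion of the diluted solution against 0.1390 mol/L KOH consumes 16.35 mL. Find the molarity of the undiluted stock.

n(KOH) = 0.1390 x 0.01635 = 0.002273 mol.
n(HCl) in the aliquot = 0.002273 mol.
[diluted HCl] = 0.002273 / 0.02211 = 0.1028 M.
Dilution factor = 100.0/8.690 = 11.51, so [stock] = 0.1028 x 11.51 = 1.18 M.

1.18 M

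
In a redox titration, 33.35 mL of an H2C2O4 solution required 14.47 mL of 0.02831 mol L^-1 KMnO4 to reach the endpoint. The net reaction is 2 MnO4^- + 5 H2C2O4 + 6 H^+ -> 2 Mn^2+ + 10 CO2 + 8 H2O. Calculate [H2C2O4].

0.0307 M

n(KMnO4) = 0.02831 x 0.01447 = 0.0004096 mol.
From the balanced equation, 2 mol KMnO4 reacts with 5 mol H2C2O4, so n(H2C2O4) = 0.0004096 x 5/2 = 0.001024 mol.
[H2C2O4] = 0.001024 / 0.03335 L = 0.0307 M.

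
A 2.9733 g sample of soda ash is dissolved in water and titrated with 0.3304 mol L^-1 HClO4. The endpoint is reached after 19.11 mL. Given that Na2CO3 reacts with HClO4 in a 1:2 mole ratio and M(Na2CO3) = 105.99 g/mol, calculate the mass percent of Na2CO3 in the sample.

11.3%

n(HClO4) = 0.3304 x 0.01911 = 0.006314 mol.
n(Na2CO3) = 0.006314 / 2 = 0.003157 mol.
mass of Na2CO3 = 0.003157 x 105.99 = 0.3346 g.
% purity = 0.3346 / 2.9733 x 100 = 11.3%.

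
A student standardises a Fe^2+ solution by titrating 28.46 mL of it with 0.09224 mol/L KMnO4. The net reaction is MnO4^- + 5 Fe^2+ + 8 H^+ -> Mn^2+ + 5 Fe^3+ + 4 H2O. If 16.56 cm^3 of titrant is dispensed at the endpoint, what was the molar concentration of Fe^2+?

n(KMnO4) = 0.09224 x 0.01656 = 0.001527 mol.
From the balanced equation, 1 mol KMnO4 reacts with 5 mol Fe^2+, so n(Fe^2+) = 0.001527 x 5/1 = 0.007637 mol.
[Fe^2+] = 0.007637 / 0.02846 L = 0.268 M.

0.268 M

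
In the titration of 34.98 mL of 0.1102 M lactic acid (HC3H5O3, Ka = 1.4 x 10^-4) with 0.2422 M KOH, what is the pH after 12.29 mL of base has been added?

4.38

Initial n(HC3H5O3) = 0.1102 x 0.03498 = 0.003855 mol.
n(KOH) added = 0.2422 x 0.01229 = 0.002977 mol, converting that many moles of HC3H5O3 to C3H5O3-.
Remaining n(HC3H5O3) = 0.0008782 mol; n(C3H5O3-) = 0.002977 mol.
By Henderson-Hasselbalch, pH = pKa + log([A^-]/[HA]) = 3.85 + log(0.002977/0.0008782) = 3.85 + (+0.53) = 4.38.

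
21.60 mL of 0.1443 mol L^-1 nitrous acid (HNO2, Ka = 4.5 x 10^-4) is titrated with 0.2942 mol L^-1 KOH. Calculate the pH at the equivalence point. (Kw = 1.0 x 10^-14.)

n(HNO2) = 0.1443 x 0.02160 = 0.003117 mol; V(KOH) at equivalence = 0.003117/0.2942 = 0.01059 L.
At equivalence all the acid is converted to NO2-; total volume = 0.02160 + 0.01059 = 0.03219 L, so [NO2-] = 0.003117/0.03219 = 0.09681 M.
Kb = Kw/Ka = 1.0e-14 / 4.5 x 10^-4 = 2.22e-11.
[OH^-] = sqrt(Kb x [NO2-]) = sqrt(2.22e-11 x 0.09681) = 1.47e-6 M.
pOH = 5.83, so pH = 14.00 - 5.83 = 8.17.

8.17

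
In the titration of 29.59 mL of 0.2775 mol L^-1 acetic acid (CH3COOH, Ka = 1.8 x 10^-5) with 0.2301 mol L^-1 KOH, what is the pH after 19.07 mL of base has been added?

Initial n(CH3COOH) = 0.2775 x 0.02959 = 0.008211 mol.
n(KOH) added = 0.2301 x 0.01907 = 0.004388 mol, converting that many moles of CH3COOH to CH3COO-.
Remaining n(CH3COOH) = 0.003823 mol; n(CH3COO-) = 0.004388 mol.
By Henderson-Hasselbalch, pH = pKa + log([A^-]/[HA]) = 4.74 + log(0.004388/0.003823) = 4.74 + (+0.06) = 4.80.

4.80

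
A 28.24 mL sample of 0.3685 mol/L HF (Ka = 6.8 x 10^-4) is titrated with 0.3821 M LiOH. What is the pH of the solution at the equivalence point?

n(HF) = 0.3685 x 0.02824 = 0.01041 mol; V(LiOH) at equivalence = 0.01041/0.3821 = 0.02723 L.
At equivalence all the acid is converted to F-; total volume = 0.02824 + 0.02723 = 0.05547 L, so [F-] = 0.01041/0.05547 = 0.1876 M.
Kb = Kw/Ka = 1.0e-14 / 6.8 x 10^-4 = 1.47e-11.
[OH^-] = sqrt(Kb x [F-]) = sqrt(1.47e-11 x 0.1876) = 1.66e-6 M.
pOH = 5.78, so pH = 14.00 - 5.78 = 8.22.

8.22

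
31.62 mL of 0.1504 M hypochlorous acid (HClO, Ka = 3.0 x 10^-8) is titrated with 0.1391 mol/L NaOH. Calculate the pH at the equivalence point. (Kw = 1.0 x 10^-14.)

n(HClO) = 0.1504 x 0.03162 = 0.004756 mol; V(NaOH) at equivalence = 0.004756/0.1391 = 0.03419 L.
At equivalence all the acid is converted to ClO-; total volume = 0.03162 + 0.03419 = 0.06581 L, so [ClO-] = 0.004756/0.06581 = 0.07226 M.
Kb = Kw/Ka = 1.0e-14 / 3.0 x 10^-8 = 3.33e-7.
[OH^-] = sqrt(Kb x [ClO-]) = sqrt(3.33e-7 x 0.07226) = 0.000155 M.
pOH = 3.81, so pH = 14.00 - 3.81 = 10.19.

10.19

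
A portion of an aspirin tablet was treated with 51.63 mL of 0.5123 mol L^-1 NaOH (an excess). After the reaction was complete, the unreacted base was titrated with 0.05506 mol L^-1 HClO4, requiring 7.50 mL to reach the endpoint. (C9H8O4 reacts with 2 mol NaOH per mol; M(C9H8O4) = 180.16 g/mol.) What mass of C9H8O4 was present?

2.35 g

Total n(NaOH) added = 0.5123 x 0.05163 = 0.02645 mol.
n(HClO4) used = 0.05506 x 0.007500 = 0.0004129 mol, which equals the excess n(NaOH).
So n(NaOH) consumed by the sample = 0.02645 - 0.0004129 = 0.02604 mol.
n(C9H8O4) = 0.02604 / 2 = 0.01302 mol.
mass = 0.01302 mol x 180.16 g/mol = 2.35 g.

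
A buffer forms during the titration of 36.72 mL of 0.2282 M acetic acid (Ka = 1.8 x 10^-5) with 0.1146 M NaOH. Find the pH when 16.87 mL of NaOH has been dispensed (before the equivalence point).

Initial n(CH3COOH) = 0.2282 x 0.03672 = 0.008380 mol.
n(NaOH) added = 0.1146 x 0.01687 = 0.001933 mol, converting that many moles of CH3COOH to CH3COO-.
Remaining n(CH3COOH) = 0.006446 mol; n(CH3COO-) = 0.001933 mol.
By Henderson-Hasselbalch, pH = pKa + log([A^-]/[HA]) = 4.74 + log(0.001933/0.006446) = 4.74 + (-0.52) = 4.22.

4.22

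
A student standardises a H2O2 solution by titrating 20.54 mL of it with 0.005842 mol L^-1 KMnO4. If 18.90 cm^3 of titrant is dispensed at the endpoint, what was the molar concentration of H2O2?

n(KMnO4) = 0.005842 x 0.01890 = 0.0001104 mol.
From the balanced equation, 2 mol KMnO4 reacts with 5 mol H2O2, so n(H2O2) = 0.0001104 x 5/2 = 0.0002760 mol.
[H2O2] = 0.0002760 / 0.02054 L = 0.0134 M.

0.0134 M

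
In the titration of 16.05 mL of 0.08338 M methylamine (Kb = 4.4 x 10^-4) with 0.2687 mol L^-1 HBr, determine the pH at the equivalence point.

5.92

n(CH3NH2) = 0.08338 x 0.01605 = 0.001338 mol; V(HBr) at equivalence = 0.001338/0.2687 = 0.004980 L.
At equivalence the base is fully converted to CH3NH3+; total volume = 0.02103 L, so [CH3NH3+] = 0.001338/0.02103 = 0.06363 M.
Ka(CH3NH3+) = Kw/Kb = 1.0e-14 / 4.4 x 10^-4 = 2.27e-11.
[H^+] = sqrt(Ka x [CH3NH3+]) = sqrt(2.27e-11 x 0.06363) = 1.20e-6 M.
pH = -log(1.20e-6) = 5.92.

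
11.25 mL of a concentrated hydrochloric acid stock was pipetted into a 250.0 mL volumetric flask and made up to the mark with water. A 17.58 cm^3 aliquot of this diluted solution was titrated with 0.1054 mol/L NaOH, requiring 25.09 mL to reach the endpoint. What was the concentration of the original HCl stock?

3.34 M

n(NaOH) = 0.1054 x 0.02509 = 0.002644 mol.
n(HCl) in the aliquot = 0.002644 mol.
[diluted HCl] = 0.002644 / 0.01758 = 0.1504 M.
Dilution factor = 250.0/11.25 = 22.22, so [stock] = 0.1504 x 22.22 = 3.34 M.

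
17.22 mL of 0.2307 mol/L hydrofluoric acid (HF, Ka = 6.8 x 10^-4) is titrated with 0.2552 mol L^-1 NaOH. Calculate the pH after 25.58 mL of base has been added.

n(acid) = 0.2307 x 0.01722 = 0.003973 mol; n(NaOH) added = 0.2552 x 0.02558 = 0.006528 mol.
Base is in excess by 0.006528 - 0.003973 = 0.002555 mol in a total volume of 0.04280 L.
[OH^-] = 0.002555/0.04280 = 0.05970 M, so pOH = 1.22 and pH = 14.00 - 1.22 = 12.78.

12.78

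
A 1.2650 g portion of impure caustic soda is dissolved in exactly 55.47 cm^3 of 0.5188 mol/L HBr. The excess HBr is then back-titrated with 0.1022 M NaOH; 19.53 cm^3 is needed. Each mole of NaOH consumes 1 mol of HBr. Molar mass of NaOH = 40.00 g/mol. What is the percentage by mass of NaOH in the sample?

84.7%

Total n(HBr) added = 0.5188 x 0.05547 = 0.02878 mol.
n(NaOH) used = 0.1022 x 0.01953 = 0.001996 mol, which equals the excess n(HBr).
So n(HBr) consumed by the sample = 0.02878 - 0.001996 = 0.02678 mol.
n(NaOH) = 0.02678 / 1 = 0.02678 mol.
mass NaOH = 0.02678 x 40.00 = 1.071 g, so %NaOH = 1.071/1.2650 x 100 = 84.7%.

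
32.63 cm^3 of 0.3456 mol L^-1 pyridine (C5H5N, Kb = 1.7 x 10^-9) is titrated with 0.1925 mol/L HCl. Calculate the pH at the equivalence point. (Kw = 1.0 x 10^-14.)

3.07

n(C5H5N) = 0.3456 x 0.03263 = 0.01128 mol; V(HCl) at equivalence = 0.01128/0.1925 = 0.05858 L.
At equivalence the base is fully converted to C5H5NH+; total volume = 0.09121 L, so [C5H5NH+] = 0.01128/0.09121 = 0.1236 M.
Ka(C5H5NH+) = Kw/Kb = 1.0e-14 / 1.7 x 10^-9 = 5.88e-6.
[H^+] = sqrt(Ka x [C5H5NH+]) = sqrt(5.88e-6 x 0.1236) = 0.000853 M.
pH = -log(0.000853) = 3.07.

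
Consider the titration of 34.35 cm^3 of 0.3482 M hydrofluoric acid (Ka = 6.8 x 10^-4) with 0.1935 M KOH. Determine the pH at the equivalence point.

n(HF) = 0.3482 x 0.03435 = 0.01196 mol; V(KOH) at equivalence = 0.01196/0.1935 = 0.06181 L.
At equivalence all the acid is converted to F-; total volume = 0.03435 + 0.06181 = 0.09616 L, so [F-] = 0.01196/0.09616 = 0.1244 M.
Kb = Kw/Ka = 1.0e-14 / 6.8 x 10^-4 = 1.47e-11.
[OH^-] = sqrt(Kb x [F-]) = sqrt(1.47e-11 x 0.1244) = 1.35e-6 M.
pOH = 5.87, so pH = 14.00 - 5.87 = 8.13.

8.13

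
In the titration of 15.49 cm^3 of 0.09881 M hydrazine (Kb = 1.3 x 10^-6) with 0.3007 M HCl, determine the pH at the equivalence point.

4.62

n(N2H4) = 0.09881 x 0.01549 = 0.001531 mol; V(HCl) at equivalence = 0.001531/0.3007 = 0.005090 L.
At equivalence the base is fully converted to N2H5+; total volume = 0.02058 L, so [N2H5+] = 0.001531/0.02058 = 0.07437 M.
Ka(N2H5+) = Kw/Kb = 1.0e-14 / 1.3 x 10^-6 = 7.69e-9.
[H^+] = sqrt(Ka x [N2H5+]) = sqrt(7.69e-9 x 0.07437) = 2.39e-5 M.
pH = -log(2.39e-5) = 4.62.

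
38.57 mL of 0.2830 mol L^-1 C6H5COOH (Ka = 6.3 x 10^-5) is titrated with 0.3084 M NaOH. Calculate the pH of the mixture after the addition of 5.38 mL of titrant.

Initial n(C6H5COOH) = 0.2830 x 0.03857 = 0.01092 mol.
n(NaOH) added = 0.3084 x 0.005380 = 0.001659 mol, converting that many moles of C6H5COOH to C6H5COO-.
Remaining n(C6H5COOH) = 0.009256 mol; n(C6H5COO-) = 0.001659 mol.
By Henderson-Hasselbalch, pH = pKa + log([A^-]/[HA]) = 4.20 + log(0.001659/0.009256) = 4.20 + (-0.75) = 3.45.

3.45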